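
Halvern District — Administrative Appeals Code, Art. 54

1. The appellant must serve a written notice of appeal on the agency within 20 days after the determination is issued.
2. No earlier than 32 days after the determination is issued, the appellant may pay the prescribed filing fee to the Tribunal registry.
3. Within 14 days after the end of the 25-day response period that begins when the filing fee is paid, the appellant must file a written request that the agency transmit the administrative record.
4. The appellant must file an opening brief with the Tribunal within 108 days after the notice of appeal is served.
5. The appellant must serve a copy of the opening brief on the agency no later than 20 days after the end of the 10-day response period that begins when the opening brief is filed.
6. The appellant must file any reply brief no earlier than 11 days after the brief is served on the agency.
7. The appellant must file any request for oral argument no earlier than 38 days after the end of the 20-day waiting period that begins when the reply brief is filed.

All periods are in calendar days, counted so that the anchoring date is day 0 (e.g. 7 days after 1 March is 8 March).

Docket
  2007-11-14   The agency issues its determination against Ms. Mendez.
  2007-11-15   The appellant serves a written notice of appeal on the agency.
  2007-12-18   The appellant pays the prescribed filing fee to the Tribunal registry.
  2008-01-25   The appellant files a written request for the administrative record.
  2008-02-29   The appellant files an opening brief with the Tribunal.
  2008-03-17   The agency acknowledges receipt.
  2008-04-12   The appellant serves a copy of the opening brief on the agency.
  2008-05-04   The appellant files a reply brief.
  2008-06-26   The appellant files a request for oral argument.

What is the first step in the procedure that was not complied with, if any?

Step 1: 20 days after 2007-11-14 (when the determination is issued) is 2007-12-04; done 2007-11-15 — timely.
Step 2: the earliest permitted date is 32 days after 2007-11-14 (when the determination is issued), i.e. 2007-12-16; 2007-12-18 is on or after that date.
Step 3: 14 days after 2008-01-12 (end of the 25-day response period, which began when the filing fee is paid on 2007-12-18) is 2008-01-26; done 2008-01-25 — timely.
Step 4: 108 days after 2007-11-15 (when the notice of appeal is served) is 2008-03-02; done 2008-02-29 — timely.
Step 5: 20 days after 2008-03-10 (end of the 10-day response period, which began when the opening brief is filed on 2008-02-29) is 2008-03-30; done 2008-04-12 — 13 days late.
No need to go further; step 5 was not satisfied.

Step 5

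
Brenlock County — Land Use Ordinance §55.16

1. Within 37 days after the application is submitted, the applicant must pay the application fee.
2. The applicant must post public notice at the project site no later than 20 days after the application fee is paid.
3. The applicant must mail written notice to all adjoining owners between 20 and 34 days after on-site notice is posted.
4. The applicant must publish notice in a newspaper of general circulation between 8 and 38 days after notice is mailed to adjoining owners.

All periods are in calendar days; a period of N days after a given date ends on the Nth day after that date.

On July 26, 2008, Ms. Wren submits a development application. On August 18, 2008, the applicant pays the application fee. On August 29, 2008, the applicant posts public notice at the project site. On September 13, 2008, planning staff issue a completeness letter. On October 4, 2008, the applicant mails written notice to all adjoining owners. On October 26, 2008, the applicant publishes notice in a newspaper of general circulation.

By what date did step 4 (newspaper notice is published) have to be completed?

Step 4 runs from October 4, 2008, when notice is mailed to adjoining owners. The window is 8–38 days after October 4, 2008; it closes on November 11, 2008.

November 11, 2008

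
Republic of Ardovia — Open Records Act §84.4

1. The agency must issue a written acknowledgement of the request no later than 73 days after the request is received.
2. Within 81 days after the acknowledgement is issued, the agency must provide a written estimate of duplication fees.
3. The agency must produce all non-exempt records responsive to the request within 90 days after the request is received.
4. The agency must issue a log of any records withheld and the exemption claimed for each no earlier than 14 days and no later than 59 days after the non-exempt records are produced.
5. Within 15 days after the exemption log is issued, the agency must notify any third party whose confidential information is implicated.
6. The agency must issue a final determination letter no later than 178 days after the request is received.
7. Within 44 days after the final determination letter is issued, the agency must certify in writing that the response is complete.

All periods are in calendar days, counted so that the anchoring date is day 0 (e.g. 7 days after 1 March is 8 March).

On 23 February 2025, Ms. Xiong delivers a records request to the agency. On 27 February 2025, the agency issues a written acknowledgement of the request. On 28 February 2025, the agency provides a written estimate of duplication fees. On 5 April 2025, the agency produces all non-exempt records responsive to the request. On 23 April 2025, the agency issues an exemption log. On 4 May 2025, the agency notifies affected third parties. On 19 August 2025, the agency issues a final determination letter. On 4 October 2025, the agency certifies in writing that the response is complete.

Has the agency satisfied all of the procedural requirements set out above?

No

Step 1 — counting 73 days from 23 February 2025 (when the request is received) gives a deadline of 7 May 2025; done 27 February 2025 — timely.
Step 2 — counting 81 days from 27 February 2025 (when the acknowledgement is issued) gives a deadline of 19 May 2025; completed 28 February 2025, before the deadline.
Step 3 — counting 90 days from 23 February 2025 (when the request is received) gives a deadline of 24 May 2025; completed 5 April 2025, before the deadline.
Step 4 — 14 and 59 days from 5 April 2025 (when the non-exempt records are produced) are 19 April 2025 and 3 June 2025 respectively; done 23 April 2025 — within the window.
Step 5 — counting 15 days from 23 April 2025 (when the exemption log is issued) gives a deadline of 8 May 2025; done 4 May 2025 — timely.
Step 6 — counting 178 days from 23 February 2025 (when the request is received) gives a deadline of 20 August 2025; 19 August 2025 is within that limit.
Step 7 — counting 44 days from 19 August 2025 (when the final determination letter is issued) gives a deadline of 2 October 2025; 4 October 2025 misses that deadline by 2 days.
That is the first point of non-compliance.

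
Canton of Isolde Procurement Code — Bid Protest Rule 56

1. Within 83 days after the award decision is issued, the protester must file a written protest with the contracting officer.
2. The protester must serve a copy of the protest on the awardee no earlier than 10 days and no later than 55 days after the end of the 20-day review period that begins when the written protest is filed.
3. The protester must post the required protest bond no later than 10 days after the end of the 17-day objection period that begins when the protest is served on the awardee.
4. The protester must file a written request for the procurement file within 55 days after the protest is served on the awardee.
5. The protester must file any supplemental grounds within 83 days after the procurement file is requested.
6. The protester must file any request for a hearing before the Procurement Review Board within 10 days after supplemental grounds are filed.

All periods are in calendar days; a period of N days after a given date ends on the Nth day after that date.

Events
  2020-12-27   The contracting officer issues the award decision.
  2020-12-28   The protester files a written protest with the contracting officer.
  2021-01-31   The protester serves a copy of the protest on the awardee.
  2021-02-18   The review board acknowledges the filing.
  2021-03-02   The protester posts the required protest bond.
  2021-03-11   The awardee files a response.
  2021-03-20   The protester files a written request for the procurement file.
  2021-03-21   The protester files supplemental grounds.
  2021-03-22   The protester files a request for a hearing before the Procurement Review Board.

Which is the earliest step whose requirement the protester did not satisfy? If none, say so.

Step 3

(1) due by 2020-12-27 + 83 days = 2021-03-20; 2020-12-28 is within that limit.
(2) the permitted window runs from 2021-01-17 + 10 = 2021-01-27 to 2021-01-17 + 55 = 2021-03-13; done 2021-01-31 — within the window.
(3) due by 2021-02-17 + 10 days = 2021-02-27; done 2021-03-02 — 3 days late.
The procedure was therefore not followed at step 3.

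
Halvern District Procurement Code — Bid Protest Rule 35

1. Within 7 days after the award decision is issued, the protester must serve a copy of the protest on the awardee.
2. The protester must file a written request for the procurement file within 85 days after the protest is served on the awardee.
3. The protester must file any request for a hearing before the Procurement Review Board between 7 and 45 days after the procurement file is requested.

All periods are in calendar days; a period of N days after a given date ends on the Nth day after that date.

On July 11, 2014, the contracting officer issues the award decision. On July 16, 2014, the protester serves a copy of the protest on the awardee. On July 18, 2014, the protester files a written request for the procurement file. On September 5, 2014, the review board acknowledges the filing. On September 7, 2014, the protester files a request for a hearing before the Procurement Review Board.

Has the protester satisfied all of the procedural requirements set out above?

No

(1) due by July 11, 2014 + 7 days = July 18, 2014; July 16, 2014 is within that limit.
(2) due by July 16, 2014 + 85 days = October 9, 2014; done July 18, 2014 — timely.
(3) the permitted window runs from July 18, 2014 + 7 = July 25, 2014 to July 18, 2014 + 45 = September 1, 2014; September 7, 2014 is 6 days past the end of the window.
That is the first point of non-compliance.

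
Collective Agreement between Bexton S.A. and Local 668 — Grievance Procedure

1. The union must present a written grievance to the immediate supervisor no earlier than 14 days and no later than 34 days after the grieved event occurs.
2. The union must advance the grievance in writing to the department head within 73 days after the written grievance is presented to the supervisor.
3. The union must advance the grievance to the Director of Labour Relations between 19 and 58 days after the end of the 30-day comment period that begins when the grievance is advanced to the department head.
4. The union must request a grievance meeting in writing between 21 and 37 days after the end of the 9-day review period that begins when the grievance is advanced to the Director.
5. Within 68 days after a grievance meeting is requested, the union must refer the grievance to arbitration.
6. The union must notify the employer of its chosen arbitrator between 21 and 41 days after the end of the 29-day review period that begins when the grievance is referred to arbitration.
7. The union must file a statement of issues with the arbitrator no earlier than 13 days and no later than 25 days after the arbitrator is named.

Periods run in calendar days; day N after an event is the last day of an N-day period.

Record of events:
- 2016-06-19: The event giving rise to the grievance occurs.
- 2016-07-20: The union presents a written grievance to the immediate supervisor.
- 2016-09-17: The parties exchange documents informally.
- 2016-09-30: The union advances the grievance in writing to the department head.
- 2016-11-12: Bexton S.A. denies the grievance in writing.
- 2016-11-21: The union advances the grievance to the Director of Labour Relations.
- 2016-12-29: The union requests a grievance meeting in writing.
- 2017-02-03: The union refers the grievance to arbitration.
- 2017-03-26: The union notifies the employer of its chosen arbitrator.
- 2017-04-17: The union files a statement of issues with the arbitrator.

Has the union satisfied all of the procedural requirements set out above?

Step 1: the window is 14–34 days after 2016-06-19 (when the grieved event occurs), so 2016-07-03 through 2016-07-23; done 2016-07-20 — within the window.
Step 2: 73 days after 2016-07-20 (when the written grievance is presented to the supervisor) is 2016-10-01; completed 2016-09-30, before the deadline.
Step 3: the window is 19–58 days after 2016-10-30 (end of the 30-day comment period, which began when the grievance is advanced to the department head on 2016-09-30), so 2016-11-18 through 2016-12-27; done 2016-11-21, which is between those dates.
Step 4: the window is 21–37 days after 2016-11-30 (end of the 9-day review period, which began when the grievance is advanced to the Director on 2016-11-21), so 2016-12-21 through 2017-01-06; done 2016-12-29, which is between those dates.
Step 5: 68 days after 2016-12-29 (when a grievance meeting is requested) is 2017-03-07; done 2017-02-03 — timely.
Step 6: the window is 21–41 days after 2017-03-04 (end of the 29-day review period, which began when the grievance is referred to arbitration on 2017-02-03), so 2017-03-25 through 2017-04-14; done 2017-03-26 — within the window.
Step 7: the window is 13–25 days after 2017-03-26 (when the arbitrator is named), so 2017-04-08 through 2017-04-20; 2017-04-17 falls inside that range.

Yes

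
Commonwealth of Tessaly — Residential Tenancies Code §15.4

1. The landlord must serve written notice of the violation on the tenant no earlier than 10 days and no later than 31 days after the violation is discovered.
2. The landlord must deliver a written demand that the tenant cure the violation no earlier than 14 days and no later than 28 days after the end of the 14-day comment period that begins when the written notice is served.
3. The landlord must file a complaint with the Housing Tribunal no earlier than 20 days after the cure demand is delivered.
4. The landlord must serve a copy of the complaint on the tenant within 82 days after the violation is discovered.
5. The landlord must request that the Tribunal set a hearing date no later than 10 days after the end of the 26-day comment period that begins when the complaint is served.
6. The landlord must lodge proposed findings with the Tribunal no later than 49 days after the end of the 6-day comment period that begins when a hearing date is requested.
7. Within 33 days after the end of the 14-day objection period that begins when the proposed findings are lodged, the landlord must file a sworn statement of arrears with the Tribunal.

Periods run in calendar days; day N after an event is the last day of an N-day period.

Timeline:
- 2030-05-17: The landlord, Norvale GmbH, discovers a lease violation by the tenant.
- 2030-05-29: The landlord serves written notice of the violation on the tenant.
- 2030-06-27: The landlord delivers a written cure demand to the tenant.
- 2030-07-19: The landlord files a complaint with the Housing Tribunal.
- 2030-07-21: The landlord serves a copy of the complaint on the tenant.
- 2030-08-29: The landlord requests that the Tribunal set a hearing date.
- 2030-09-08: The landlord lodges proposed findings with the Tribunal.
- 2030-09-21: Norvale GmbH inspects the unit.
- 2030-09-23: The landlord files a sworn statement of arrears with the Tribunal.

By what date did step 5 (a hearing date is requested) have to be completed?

The complaint is served on 2030-07-21; the 26-day comment period therefore ends 2030-08-16, and step 5 runs from that date. 10 days after 2030-08-16 is 2030-08-26.

2030-08-26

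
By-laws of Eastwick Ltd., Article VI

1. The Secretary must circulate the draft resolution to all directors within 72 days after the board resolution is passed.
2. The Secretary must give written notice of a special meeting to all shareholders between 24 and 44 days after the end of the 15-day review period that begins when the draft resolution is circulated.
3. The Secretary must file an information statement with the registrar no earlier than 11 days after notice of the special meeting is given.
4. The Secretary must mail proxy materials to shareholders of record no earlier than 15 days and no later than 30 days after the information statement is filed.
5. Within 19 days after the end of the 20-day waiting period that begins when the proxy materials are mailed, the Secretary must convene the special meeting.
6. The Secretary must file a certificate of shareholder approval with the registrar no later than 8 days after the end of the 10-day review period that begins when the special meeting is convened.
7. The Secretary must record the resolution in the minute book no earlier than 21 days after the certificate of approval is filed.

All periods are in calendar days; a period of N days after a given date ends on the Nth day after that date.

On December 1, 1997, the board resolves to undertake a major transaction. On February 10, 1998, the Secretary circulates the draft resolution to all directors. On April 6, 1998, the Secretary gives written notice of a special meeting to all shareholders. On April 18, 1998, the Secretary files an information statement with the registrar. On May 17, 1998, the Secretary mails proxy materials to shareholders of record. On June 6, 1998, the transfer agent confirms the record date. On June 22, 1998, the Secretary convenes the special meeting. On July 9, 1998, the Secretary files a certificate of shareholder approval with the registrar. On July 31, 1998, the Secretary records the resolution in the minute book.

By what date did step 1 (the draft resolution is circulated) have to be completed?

February 11, 1998

Step 1 runs from December 1, 1997, when the board resolution is passed. 72 days after December 1, 1997 is February 11, 1998.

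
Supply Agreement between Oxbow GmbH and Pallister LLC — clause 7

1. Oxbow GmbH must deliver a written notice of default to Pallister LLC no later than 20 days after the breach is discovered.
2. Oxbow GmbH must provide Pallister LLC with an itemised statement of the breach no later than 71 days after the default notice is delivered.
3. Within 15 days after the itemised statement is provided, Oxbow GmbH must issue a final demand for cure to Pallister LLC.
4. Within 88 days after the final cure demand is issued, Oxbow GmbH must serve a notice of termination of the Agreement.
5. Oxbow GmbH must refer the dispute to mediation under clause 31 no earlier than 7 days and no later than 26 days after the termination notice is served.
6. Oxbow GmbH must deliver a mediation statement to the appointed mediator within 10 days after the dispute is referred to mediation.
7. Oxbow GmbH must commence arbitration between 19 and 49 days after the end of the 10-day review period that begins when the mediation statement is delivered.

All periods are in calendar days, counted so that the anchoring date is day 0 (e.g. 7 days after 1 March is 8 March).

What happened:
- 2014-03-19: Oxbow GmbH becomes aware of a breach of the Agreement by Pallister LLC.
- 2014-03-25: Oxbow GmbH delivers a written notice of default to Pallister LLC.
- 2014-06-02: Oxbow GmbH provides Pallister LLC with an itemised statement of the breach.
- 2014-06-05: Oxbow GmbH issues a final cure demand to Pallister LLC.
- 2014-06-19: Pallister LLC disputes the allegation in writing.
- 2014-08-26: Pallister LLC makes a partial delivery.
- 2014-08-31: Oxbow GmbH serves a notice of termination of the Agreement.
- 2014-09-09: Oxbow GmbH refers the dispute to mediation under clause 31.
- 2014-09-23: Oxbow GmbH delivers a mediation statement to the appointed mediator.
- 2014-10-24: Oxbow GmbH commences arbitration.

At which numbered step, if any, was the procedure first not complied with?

Step 6

Step 1: 20 days after 2014-03-19 (when the breach is discovered) is 2014-04-08; 2014-03-25 is within that limit.
Step 2: 71 days after 2014-03-25 (when the default notice is delivered) is 2014-06-04; 2014-06-02 is within that limit.
Step 3: 15 days after 2014-06-02 (when the itemised statement is provided) is 2014-06-17; done 2014-06-05 — timely.
Step 4: 88 days after 2014-06-05 (when the final cure demand is issued) is 2014-09-01; done 2014-08-31 — timely.
Step 5: the window is 7–26 days after 2014-08-31 (when the termination notice is served), so 2014-09-07 through 2014-09-26; done 2014-09-09 — within the window.
Step 6: 10 days after 2014-09-09 (when the dispute is referred to mediation) is 2014-09-19; not done until 2014-09-23, 4 days after the deadline.
The procedure was therefore not followed at step 6.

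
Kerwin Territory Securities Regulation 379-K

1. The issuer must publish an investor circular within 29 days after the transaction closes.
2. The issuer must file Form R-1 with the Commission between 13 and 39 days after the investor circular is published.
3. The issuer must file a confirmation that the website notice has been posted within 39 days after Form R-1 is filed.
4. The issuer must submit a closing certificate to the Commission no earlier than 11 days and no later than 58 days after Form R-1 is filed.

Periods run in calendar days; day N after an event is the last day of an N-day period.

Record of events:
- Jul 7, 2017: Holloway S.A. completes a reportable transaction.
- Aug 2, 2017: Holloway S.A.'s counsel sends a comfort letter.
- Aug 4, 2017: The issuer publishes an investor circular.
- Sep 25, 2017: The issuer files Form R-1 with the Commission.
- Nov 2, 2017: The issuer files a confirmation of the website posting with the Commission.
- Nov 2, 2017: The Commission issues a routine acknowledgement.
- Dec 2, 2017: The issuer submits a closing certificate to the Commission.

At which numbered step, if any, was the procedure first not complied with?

Step 2

Step 1: 29 days after Jul 7, 2017 (when the transaction closes) is Aug 5, 2017; done Aug 4, 2017 — timely.
Step 2: the window is 13–39 days after Aug 4, 2017 (when the investor circular is published), so Aug 17, 2017 through Sep 12, 2017; Sep 25, 2017 is 13 days past the end of the window.
No need to go further; step 2 was not satisfied.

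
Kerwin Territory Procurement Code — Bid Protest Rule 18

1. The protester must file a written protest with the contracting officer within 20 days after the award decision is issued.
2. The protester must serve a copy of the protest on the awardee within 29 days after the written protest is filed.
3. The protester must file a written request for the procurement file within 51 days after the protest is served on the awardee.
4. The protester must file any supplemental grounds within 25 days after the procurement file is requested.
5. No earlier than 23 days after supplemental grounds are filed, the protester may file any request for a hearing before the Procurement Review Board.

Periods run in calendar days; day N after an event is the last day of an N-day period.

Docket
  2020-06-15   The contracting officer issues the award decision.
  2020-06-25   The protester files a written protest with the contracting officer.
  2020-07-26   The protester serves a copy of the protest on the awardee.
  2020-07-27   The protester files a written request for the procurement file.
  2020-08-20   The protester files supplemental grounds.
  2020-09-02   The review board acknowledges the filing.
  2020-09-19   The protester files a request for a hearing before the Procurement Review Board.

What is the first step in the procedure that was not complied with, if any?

Step 1 — counting 20 days from 2020-06-15 (when the award decision is issued) gives a deadline of 2020-07-05; 2020-06-25 is within that limit.
Step 2 — counting 29 days from 2020-06-25 (when the written protest is filed) gives a deadline of 2020-07-24; done 2020-07-26 — 2 days late.

Step 2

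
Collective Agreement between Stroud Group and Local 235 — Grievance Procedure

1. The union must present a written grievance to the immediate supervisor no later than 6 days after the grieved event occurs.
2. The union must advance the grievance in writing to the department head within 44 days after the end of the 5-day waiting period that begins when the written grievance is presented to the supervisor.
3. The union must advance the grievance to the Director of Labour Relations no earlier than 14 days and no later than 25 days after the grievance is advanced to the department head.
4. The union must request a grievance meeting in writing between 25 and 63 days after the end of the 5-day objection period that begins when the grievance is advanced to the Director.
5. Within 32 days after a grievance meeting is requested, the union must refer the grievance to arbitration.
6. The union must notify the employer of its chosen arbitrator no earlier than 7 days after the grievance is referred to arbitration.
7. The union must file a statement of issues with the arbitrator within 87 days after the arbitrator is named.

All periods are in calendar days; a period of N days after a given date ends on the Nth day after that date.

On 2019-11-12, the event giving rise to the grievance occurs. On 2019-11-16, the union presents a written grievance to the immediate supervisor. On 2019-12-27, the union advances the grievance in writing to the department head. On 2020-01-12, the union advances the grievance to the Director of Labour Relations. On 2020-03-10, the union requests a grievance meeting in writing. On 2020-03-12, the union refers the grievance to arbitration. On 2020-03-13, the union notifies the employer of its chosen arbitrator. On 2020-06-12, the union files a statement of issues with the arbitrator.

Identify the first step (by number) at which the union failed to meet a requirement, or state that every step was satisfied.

Step 6

Step 1 — counting 6 days from 2019-11-12 (when the grieved event occurs) gives a deadline of 2019-11-18; done 2019-11-16 — timely.
Step 2 — counting 44 days from 2019-11-21 (end of the 5-day waiting period, which began when the written grievance is presented to the supervisor on 2019-11-16) gives a deadline of 2020-01-04; completed 2019-12-27, before the deadline.
Step 3 — 14 and 25 days from 2019-12-27 (when the grievance is advanced to the department head) are 2020-01-10 and 2020-01-21 respectively; done 2020-01-12 — within the window.
Step 4 — 25 and 63 days from 2020-01-17 (end of the 5-day objection period, which began when the grievance is advanced to the Director on 2020-01-12) are 2020-02-11 and 2020-03-20 respectively; done 2020-03-10 — within the window.
Step 5 — counting 32 days from 2020-03-10 (when a grievance meeting is requested) gives a deadline of 2020-04-11; done 2020-03-12 — timely.
Step 6 — must wait 7 days from 2020-03-12 (when the grievance is referred to arbitration), so not before 2020-03-19; 2020-03-13 is 6 days before the earliest permitted date.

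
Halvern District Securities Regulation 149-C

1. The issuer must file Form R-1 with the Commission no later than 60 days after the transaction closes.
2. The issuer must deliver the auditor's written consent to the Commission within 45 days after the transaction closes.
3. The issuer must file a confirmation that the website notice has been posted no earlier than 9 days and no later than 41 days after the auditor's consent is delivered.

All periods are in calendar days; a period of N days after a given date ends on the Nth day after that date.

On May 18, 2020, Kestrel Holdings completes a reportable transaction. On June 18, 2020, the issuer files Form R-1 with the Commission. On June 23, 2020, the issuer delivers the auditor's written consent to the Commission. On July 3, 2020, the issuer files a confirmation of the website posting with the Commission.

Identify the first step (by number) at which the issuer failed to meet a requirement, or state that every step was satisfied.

Step 1 — counting 60 days from May 18, 2020 (when the transaction closes) gives a deadline of July 17, 2020; June 18, 2020 is within that limit.
Step 2 — counting 45 days from May 18, 2020 (when the transaction closes) gives a deadline of July 2, 2020; completed June 23, 2020, before the deadline.
Step 3 — 9 and 41 days from June 23, 2020 (when the auditor's consent is delivered) are July 2, 2020 and August 3, 2020 respectively; done July 3, 2020, which is between those dates.

None — every step was satisfied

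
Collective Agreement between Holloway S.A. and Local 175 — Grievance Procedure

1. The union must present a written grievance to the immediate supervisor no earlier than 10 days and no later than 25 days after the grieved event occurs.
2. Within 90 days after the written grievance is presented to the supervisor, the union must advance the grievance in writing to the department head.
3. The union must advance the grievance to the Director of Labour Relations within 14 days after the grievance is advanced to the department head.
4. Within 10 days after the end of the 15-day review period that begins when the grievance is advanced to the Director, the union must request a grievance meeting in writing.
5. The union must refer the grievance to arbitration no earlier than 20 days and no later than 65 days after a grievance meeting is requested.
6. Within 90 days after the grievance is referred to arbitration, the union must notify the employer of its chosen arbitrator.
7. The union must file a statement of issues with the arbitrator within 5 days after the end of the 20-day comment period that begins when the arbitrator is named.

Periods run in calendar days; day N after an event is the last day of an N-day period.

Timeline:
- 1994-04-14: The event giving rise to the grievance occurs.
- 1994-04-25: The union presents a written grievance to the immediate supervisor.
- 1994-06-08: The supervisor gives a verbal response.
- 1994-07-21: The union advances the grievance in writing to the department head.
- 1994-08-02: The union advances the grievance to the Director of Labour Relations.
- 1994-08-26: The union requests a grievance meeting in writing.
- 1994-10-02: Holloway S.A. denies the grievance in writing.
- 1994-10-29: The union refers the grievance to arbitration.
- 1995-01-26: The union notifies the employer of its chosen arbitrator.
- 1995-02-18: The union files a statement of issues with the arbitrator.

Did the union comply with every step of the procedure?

Yes

(1) the permitted window runs from 1994-04-14 + 10 = 1994-04-24 to 1994-04-14 + 25 = 1994-05-09; done 1994-04-25, which is between those dates.
(2) due by 1994-04-25 + 90 days = 1994-07-24; 1994-07-21 is within that limit.
(3) due by 1994-07-21 + 14 days = 1994-08-04; completed 1994-08-02, before the deadline.
(4) due by 1994-08-17 + 10 days = 1994-08-27; completed 1994-08-26, before the deadline.
(5) the permitted window runs from 1994-08-26 + 20 = 1994-09-15 to 1994-08-26 + 65 = 1994-10-30; 1994-10-29 falls inside that range.
(6) due by 1994-10-29 + 90 days = 1995-01-27; completed 1995-01-26, before the deadline.
(7) due by 1995-02-15 + 5 days = 1995-02-20; completed 1995-02-18, before the deadline.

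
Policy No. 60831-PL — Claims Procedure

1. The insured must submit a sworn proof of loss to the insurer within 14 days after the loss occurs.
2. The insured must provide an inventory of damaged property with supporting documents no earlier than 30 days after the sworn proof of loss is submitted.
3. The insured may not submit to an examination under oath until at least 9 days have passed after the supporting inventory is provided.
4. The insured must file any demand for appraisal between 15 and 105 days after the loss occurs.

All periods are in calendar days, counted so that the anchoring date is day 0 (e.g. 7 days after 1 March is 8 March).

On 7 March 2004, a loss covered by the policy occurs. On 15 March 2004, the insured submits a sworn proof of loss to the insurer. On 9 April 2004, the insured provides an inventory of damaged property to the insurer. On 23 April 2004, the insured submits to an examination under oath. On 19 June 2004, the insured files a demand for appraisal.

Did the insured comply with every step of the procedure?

No

Step 1: 14 days after 7 March 2004 (when the loss occurs) is 21 March 2004; 15 March 2004 is within that limit.
Step 2: the earliest permitted date is 30 days after 15 March 2004 (when the sworn proof of loss is submitted), i.e. 14 April 2004; 9 April 2004 is 5 days before the earliest permitted date.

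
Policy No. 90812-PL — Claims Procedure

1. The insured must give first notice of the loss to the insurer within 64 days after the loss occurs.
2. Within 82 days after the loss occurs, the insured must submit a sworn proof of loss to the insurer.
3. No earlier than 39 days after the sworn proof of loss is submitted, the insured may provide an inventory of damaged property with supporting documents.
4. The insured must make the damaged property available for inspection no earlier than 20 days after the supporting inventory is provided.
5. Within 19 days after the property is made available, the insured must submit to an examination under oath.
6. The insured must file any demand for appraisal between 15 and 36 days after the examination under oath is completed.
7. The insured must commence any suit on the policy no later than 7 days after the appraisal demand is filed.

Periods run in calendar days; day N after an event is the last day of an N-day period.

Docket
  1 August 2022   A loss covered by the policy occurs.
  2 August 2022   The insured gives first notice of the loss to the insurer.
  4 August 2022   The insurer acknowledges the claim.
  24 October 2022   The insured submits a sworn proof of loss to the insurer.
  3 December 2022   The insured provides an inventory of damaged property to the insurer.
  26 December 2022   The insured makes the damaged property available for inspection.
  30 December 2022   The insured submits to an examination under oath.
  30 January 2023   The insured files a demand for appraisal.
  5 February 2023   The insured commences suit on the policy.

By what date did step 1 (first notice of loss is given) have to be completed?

4 October 2022

Step 1 runs from 1 August 2022, when the loss occurs. 64 days after 1 August 2022 is 4 October 2022.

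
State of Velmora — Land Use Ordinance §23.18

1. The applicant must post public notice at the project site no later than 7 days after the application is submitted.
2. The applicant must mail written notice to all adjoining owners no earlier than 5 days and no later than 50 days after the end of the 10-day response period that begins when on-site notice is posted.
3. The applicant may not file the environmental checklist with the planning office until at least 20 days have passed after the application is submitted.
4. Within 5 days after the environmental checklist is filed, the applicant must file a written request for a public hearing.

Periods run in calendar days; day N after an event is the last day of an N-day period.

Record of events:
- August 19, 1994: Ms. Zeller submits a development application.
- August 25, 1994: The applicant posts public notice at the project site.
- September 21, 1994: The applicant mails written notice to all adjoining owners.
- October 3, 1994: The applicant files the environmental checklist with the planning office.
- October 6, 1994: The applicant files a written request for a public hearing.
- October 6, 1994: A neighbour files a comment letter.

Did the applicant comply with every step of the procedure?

Yes

Step 1: 7 days after August 19, 1994 (when the application is submitted) is August 26, 1994; done August 25, 1994 — timely.
Step 2: the window is 5–50 days after September 4, 1994 (end of the 10-day response period, which began when on-site notice is posted on August 25, 1994), so September 9, 1994 through October 24, 1994; done September 21, 1994 — within the window.
Step 3: the earliest permitted date is 20 days after August 19, 1994 (when the application is submitted), i.e. September 8, 1994; done October 3, 1994, after the minimum wait.
Step 4: 5 days after October 3, 1994 (when the environmental checklist is filed) is October 8, 1994; completed October 6, 1994, before the deadline.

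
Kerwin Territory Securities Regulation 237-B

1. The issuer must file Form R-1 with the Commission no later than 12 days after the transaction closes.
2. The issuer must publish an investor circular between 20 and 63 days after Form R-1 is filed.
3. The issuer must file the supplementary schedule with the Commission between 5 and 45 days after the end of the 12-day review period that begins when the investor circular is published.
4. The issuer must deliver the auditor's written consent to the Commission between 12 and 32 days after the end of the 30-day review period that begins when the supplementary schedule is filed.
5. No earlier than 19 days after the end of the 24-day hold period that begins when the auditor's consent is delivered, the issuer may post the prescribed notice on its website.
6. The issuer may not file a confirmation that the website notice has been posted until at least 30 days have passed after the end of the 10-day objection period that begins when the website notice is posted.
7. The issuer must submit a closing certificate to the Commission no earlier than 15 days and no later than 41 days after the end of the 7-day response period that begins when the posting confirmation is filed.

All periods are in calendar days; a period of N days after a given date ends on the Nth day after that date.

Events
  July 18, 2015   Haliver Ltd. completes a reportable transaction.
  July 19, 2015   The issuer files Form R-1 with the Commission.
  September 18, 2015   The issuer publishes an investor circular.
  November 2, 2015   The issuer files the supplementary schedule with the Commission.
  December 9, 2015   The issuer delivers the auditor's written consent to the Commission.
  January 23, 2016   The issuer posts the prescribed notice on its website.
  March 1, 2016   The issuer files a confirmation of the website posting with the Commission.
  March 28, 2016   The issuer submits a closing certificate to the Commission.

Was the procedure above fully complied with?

No

Step 1: 12 days after July 18, 2015 (when the transaction closes) is July 30, 2015; completed July 19, 2015, before the deadline.
Step 2: the window is 20–63 days after July 19, 2015 (when Form R-1 is filed), so August 8, 2015 through September 20, 2015; done September 18, 2015, which is between those dates.
Step 3: the window is 5–45 days after September 30, 2015 (end of the 12-day review period, which began when the investor circular is published on September 18, 2015), so October 5, 2015 through November 14, 2015; done November 2, 2015, which is between those dates.
Step 4: the window is 12–32 days after December 2, 2015 (end of the 30-day review period, which began when the supplementary schedule is filed on November 2, 2015), so December 14, 2015 through January 3, 2016; December 9, 2015 is 5 days too early.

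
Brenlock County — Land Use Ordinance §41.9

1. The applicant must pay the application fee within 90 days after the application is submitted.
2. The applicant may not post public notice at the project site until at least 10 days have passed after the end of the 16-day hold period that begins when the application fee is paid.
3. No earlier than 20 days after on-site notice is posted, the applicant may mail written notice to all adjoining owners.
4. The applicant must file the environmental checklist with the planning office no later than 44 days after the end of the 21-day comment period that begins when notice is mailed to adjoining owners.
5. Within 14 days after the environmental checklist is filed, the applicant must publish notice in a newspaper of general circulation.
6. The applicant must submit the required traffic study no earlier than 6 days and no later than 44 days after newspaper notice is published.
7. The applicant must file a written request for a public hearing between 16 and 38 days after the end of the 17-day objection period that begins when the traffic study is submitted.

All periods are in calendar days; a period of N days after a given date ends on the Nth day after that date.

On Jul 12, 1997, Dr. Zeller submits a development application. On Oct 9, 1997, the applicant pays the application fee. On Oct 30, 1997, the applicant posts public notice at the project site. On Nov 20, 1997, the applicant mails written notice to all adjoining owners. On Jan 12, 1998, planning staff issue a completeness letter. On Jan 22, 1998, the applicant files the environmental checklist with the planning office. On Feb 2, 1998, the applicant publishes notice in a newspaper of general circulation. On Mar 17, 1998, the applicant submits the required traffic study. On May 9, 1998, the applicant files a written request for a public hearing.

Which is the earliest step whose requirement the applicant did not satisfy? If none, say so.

Step 2

(1) due by Jul 12, 1997 + 90 days = Oct 10, 1997; done Oct 9, 1997 — timely.
(2) permitted from Oct 25, 1997 + 10 days = Nov 4, 1997 onward; Oct 30, 1997 is 5 days before the earliest permitted date.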